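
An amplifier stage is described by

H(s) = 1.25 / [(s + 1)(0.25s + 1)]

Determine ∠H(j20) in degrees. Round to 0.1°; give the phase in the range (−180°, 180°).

At ω = 20 rad/s:
pole (1 + j20·1) = 1 + j20 → |·| ≈ 20.025, ∠ ≈ 87.14°
pole (1 + j20·0.25) = 1 + j5 → |·| ≈ 5.099, ∠ ≈ 78.69°
∠H = (0°) − (87.14° + 78.69°) = -165.83°

-165.8°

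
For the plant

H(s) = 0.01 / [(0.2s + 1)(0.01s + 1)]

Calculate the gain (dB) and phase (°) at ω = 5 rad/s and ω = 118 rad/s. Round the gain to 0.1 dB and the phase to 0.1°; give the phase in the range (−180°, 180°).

At ω = 5 rad/s:
pole (1 + j5·0.2) = 1 + j1 → |·| ≈ 1.4142, ∠ ≈ 45.00°
pole (1 + j5·0.01) = 1 + j0.05 → |·| ≈ 1.0012, ∠ ≈ 2.86°
|H| = 0.01 · 1 / (1.4142 · 1.0012) ≈ 0.0070627
Gain = 20 log₁₀(0.0070627) ≈ -43.02 dB
∠H = (0°) − (45.00° + 2.86°) = -47.86°

At ω = 118 rad/s:
pole (1 + j118·0.2) = 1 + j23.6 → |·| ≈ 23.621, ∠ ≈ 87.57°
pole (1 + j118·0.01) = 1 + j1.18 → |·| ≈ 1.5467, ∠ ≈ 49.72°
|H| = 0.01 · 1 / (23.621 · 1.5467) ≈ 0.00027371
Gain = 20 log₁₀(0.00027371) ≈ -71.25 dB
∠H = (0°) − (87.57° + 49.72°) = -137.29°

ω = 5: -43.0 dB, -47.9°; ω = 118: -71.3 dB, -137.3°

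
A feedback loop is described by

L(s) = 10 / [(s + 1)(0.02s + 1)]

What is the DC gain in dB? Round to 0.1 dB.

20.0 dB

L(0) = 10 · 1 / 1 = 10
20 log₁₀(10) ≈ 20.00 dB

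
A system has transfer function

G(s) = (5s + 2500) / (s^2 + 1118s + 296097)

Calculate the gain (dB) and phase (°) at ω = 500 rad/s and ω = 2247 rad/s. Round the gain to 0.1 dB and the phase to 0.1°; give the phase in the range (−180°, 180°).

ω = 500: -44.0 dB, -40.3°; ω = 2247: -53.4 dB, -74.7°

Substitute s = j500:
Numerator: 5(j500) + 2500 = 2500 + j2500
Denominator: (j500)^2 + 1118(j500) + 296097 = 46097 + j559000
|N| = √(2500² + 2500²) ≈ 3535.5, ∠N ≈ 45.00°
|D| = √(46097² + 559000²) ≈ 5.609e+05, ∠D ≈ 85.29°
|G| = 3535.5 / 5.609e+05 ≈ 0.0063033
Gain = 20 log₁₀(0.0063033) ≈ -44.01 dB
∠G = 45.00° − 85.29° = -40.29°

Substitute s = j2247:
Numerator: 5(j2247) + 2500 = 2500 + j11235
Denominator: (j2247)^2 + 1118(j2247) + 296097 = -4752912 + j2512146
|N| = √(2500² + 11235²) ≈ 11510, ∠N ≈ 77.45°
|D| = √(4752912² + 2512146²) ≈ 5.376e+06, ∠D ≈ 152.14°
|G| = 11510 / 5.376e+06 ≈ 0.002141
Gain = 20 log₁₀(0.002141) ≈ -53.39 dB
∠G = 77.45° − 152.14° = -74.69°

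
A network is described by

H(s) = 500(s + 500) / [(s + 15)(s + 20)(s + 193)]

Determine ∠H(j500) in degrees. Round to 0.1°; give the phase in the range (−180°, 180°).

160.1°

At s = jω = j500:
zero (s+500): 500 + j500 → |·| = √(500²+500²) = √500000 ≈ 707.11, ∠ = arctan(500/500) ≈ 45.00°
pole (s+15): 15 + j500 → |·| = √(15²+500²) = √250225 ≈ 500.22, ∠ = arctan(500/15) ≈ 88.28°
pole (s+20): 20 + j500 → |·| = √(20²+500²) = √250400 ≈ 500.4, ∠ = arctan(500/20) ≈ 87.71°
pole (s+193): 193 + j500 → |·| = √(193²+500²) = √287249 ≈ 535.96, ∠ = arctan(500/193) ≈ 68.89°
∠H = 45.00° − 244.88° = -199.88° ≡ 160.12° (principal value)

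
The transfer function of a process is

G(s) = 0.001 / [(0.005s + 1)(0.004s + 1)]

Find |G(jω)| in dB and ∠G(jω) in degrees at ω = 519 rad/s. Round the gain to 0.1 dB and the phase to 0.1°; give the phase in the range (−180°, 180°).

-76.1 dB, -133.2°

At ω = 519 rad/s:
pole (1 + j519·0.005) = 1 + j2.595 → |·| ≈ 2.781, ∠ ≈ 68.93°
pole (1 + j519·0.004) = 1 + j2.076 → |·| ≈ 2.3043, ∠ ≈ 64.28°
|G| = 0.001 · 1 / (2.781 · 2.3043) ≈ 0.00015605
Gain = 20 log₁₀(0.00015605) ≈ -76.13 dB
∠G = (0°) − (68.93° + 64.28°) = -133.21°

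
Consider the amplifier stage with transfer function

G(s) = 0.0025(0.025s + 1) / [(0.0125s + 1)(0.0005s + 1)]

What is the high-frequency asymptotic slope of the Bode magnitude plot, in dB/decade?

Each pole contributes −20 dB/decade at high frequency; each zero contributes +20 dB/decade.
Net: 1 zero(s) − 2 pole(s) → -20 dB/decade.

-20 dB/decade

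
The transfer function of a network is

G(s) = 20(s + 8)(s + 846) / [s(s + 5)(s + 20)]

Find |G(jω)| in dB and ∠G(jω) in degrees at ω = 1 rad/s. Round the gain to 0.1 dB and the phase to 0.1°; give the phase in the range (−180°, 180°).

At s = jω = j1:
zero (s+8): 8 + j1 → |·| = √(8²+1²) = √65 ≈ 8.0623, ∠ = arctan(1/8) ≈ 7.13°
zero (s+846): 846 + j1 → |·| = √(846²+1²) = √715717 ≈ 846, ∠ = arctan(1/846) ≈ 0.07°
pole (s+5): 5 + j1 → |·| = √(5²+1²) = √26 ≈ 5.099, ∠ = arctan(1/5) ≈ 11.31°
pole (s+20): 20 + j1 → |·| = √(20²+1²) = √401 ≈ 20.025, ∠ = arctan(1/20) ≈ 2.86°
pole at origin: |s| = 1, ∠ = 90.00° (in denominator)
|G| = 20 · 6820.7 / 102.11 ≈ 1336
Gain = 20 log₁₀(1336) ≈ 62.52 dB
∠G = 7.20° − 104.17° = -96.97°

62.5 dB, -97.0°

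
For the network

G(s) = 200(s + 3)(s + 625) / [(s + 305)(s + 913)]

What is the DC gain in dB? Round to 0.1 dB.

G(0) = 200·3·625 / (305·913) ≈ 1.3467
20 log₁₀(1.3467) ≈ 2.59 dB

2.6 dB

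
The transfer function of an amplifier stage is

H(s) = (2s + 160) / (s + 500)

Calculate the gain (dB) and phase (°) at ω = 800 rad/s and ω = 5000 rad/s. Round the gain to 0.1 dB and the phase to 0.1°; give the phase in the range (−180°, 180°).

Substitute s = j800:
Numerator: 2(j800) + 160 = 160 + j1600
Denominator: (j800) + 500 = 500 + j800
|N| = √(160² + 1600²) ≈ 1608, ∠N ≈ 84.29°
|D| = √(500² + 800²) ≈ 943.4, ∠D ≈ 57.99°
|H| = 1608 / 943.4 ≈ 1.7045
Gain = 20 log₁₀(1.7045) ≈ 4.63 dB
∠H = 84.29° − 57.99° = 26.30°

Substitute s = j5000:
Numerator: 2(j5000) + 160 = 160 + j10000
Denominator: (j5000) + 500 = 500 + j5000
|N| = √(160² + 10000²) ≈ 10001, ∠N ≈ 89.08°
|D| = √(500² + 5000²) ≈ 5024.9, ∠D ≈ 84.29°
|H| = 10001 / 5024.9 ≈ 1.9903
Gain = 20 log₁₀(1.9903) ≈ 5.98 dB
∠H = 89.08° − 84.29° = 4.79°

ω = 800: 4.6 dB, 26.3°; ω = 5000: 6.0 dB, 4.8°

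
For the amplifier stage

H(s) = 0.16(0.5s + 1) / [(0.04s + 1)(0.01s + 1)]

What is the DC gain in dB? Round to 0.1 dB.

-15.9 dB

H(0) = 0.16 · 1 / 1 = 0.16
20 log₁₀(0.16) ≈ -15.92 dB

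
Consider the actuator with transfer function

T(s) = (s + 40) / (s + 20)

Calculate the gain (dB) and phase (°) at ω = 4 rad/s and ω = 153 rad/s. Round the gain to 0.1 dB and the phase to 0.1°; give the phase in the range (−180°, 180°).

ω = 4: 5.9 dB, -5.6°; ω = 153: 0.2 dB, -7.2°

Substitute s = j4:
Numerator: (j4) + 40 = 40 + j4
Denominator: (j4) + 20 = 20 + j4
|N| = √(40² + 4²) ≈ 40.2, ∠N ≈ 5.71°
|D| = √(20² + 4²) ≈ 20.396, ∠D ≈ 11.31°
|T| = 40.2 / 20.396 ≈ 1.971
Gain = 20 log₁₀(1.971) ≈ 5.89 dB
∠T = 5.71° − 11.31° = -5.60°

Substitute s = j153:
Numerator: (j153) + 40 = 40 + j153
Denominator: (j153) + 20 = 20 + j153
|N| = √(40² + 153²) ≈ 158.14, ∠N ≈ 75.35°
|D| = √(20² + 153²) ≈ 154.3, ∠D ≈ 82.55°
|T| = 158.14 / 154.3 ≈ 1.0249
Gain = 20 log₁₀(1.0249) ≈ 0.21 dB
∠T = 75.35° − 82.55° = -7.20°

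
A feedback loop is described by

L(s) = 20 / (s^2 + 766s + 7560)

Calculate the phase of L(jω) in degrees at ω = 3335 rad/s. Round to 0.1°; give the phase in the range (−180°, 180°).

Substitute s = j3335:
Numerator: 20 = 20 + j0
Denominator: (j3335)^2 + 766(j3335) + 7560 = -11114665 + j2554610
|N| = √(20² + 0²) ≈ 20, ∠N ≈ 0.00°
|D| = √(11114665² + 2554610²) ≈ 1.1404e+07, ∠D ≈ 167.06°
∠L = 0.00° − 167.06° = -167.06°

-167.1°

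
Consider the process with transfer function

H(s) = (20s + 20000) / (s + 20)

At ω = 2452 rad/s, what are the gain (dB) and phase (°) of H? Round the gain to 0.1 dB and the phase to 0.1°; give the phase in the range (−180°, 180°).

Substitute s = j2452:
Numerator: 20(j2452) + 20000 = 20000 + j49040
Denominator: (j2452) + 20 = 20 + j2452
|N| = √(20000² + 49040²) ≈ 52962, ∠N ≈ 67.81°
|D| = √(20² + 2452²) ≈ 2452.1, ∠D ≈ 89.53°
|H| = 52962 / 2452.1 ≈ 21.599
Gain = 20 log₁₀(21.599) ≈ 26.69 dB
∠H = 67.81° − 89.53° = -21.72°

26.7 dB, -21.7°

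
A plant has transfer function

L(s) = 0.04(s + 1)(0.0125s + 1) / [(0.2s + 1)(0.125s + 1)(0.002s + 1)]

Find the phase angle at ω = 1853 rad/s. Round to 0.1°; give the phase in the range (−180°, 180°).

At ω = 1853 rad/s:
zero (1 + j1853·1) = 1 + j1853 → |·| ≈ 1853, ∠ ≈ 89.97°
zero (1 + j1853·0.0125) = 1 + j23.1625 → |·| ≈ 23.184, ∠ ≈ 87.53°
pole (1 + j1853·0.2) = 1 + j370.6 → |·| ≈ 370.6, ∠ ≈ 89.85°
pole (1 + j1853·0.125) = 1 + j231.625 → |·| ≈ 231.63, ∠ ≈ 89.75°
pole (1 + j1853·0.002) = 1 + j3.706 → |·| ≈ 3.8385, ∠ ≈ 74.90°
∠L = (89.97° + 87.53°) − (89.85° + 89.75° + 74.90°) = -77.00°

-77.0°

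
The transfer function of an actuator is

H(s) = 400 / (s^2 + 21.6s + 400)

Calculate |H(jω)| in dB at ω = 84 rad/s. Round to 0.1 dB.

At s = jω = j84:
quadratic: (j84)² + 21.6·j84 + 400 = -6656 + j1814.4 → |·| ≈ 6898.9, ∠ ≈ 164.75°
|H| = 400 / 6898.9 ≈ 0.05798
Gain = 20 log₁₀(0.05798) ≈ -24.73 dB

-24.7 dB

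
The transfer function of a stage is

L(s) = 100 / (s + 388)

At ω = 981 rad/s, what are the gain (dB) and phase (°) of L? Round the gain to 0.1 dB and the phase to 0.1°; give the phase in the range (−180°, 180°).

At s = jω = j981:
pole (s+388): 388 + j981 → |·| = √(388²+981²) = √1112905 ≈ 1054.9, ∠ = arctan(981/388) ≈ 68.42°
|L| = 100 / 1054.9 ≈ 0.094796
Gain = 20 log₁₀(0.094796) ≈ -20.46 dB
∠L = 0.00° − 68.42° = -68.42°

-20.5 dB, -68.4°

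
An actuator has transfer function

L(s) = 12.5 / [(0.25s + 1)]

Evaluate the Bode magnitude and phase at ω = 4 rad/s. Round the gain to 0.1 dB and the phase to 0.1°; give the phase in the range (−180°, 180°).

18.9 dB, -45.0°

At ω = 4 rad/s:
pole (1 + j4·0.25) = 1 + j1 → |·| ≈ 1.4142, ∠ ≈ 45.00°
|L| = 12.5 · 1 / (1.4142) ≈ 8.8389
Gain = 20 log₁₀(8.8389) ≈ 18.93 dB
∠L = (0°) − (45.00°) = -45.00°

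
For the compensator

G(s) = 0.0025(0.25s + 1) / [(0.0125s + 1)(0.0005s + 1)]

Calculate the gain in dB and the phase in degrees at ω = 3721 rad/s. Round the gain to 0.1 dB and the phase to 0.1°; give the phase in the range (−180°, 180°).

-32.5 dB, -60.6°

At ω = 3721 rad/s:
zero (1 + j3721·0.25) = 1 + j930.25 → |·| ≈ 930.25, ∠ ≈ 89.94°
pole (1 + j3721·0.0125) = 1 + j46.5125 → |·| ≈ 46.523, ∠ ≈ 88.77°
pole (1 + j3721·0.0005) = 1 + j1.8605 → |·| ≈ 2.1122, ∠ ≈ 61.74°
|G| = 0.0025 · 930.25 / (46.523 · 2.1122) ≈ 0.023667
Gain = 20 log₁₀(0.023667) ≈ -32.52 dB
∠G = (89.94°) − (88.77° + 61.74°) = -60.57°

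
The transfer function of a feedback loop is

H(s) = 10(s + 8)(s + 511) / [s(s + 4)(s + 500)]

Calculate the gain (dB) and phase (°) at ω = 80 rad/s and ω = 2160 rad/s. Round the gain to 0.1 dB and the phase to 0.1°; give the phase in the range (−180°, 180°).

At s = jω = j80:
zero (s+8): 8 + j80 → |·| = √(8²+80²) = √6464 ≈ 80.399, ∠ = arctan(80/8) ≈ 84.29°
zero (s+511): 511 + j80 → |·| = √(511²+80²) = √267521 ≈ 517.22, ∠ = arctan(80/511) ≈ 8.90°
pole (s+4): 4 + j80 → |·| = √(4²+80²) = √6416 ≈ 80.1, ∠ = arctan(80/4) ≈ 87.14°
pole (s+500): 500 + j80 → |·| = √(500²+80²) = √256400 ≈ 506.36, ∠ = arctan(80/500) ≈ 9.09°
pole at origin: |s| = 80, ∠ = 90.00° (in denominator)
|H| = 10 · 41584 / 3.2448e+06 ≈ 0.12816
Gain = 20 log₁₀(0.12816) ≈ -17.84 dB
∠H = 93.19° − 186.23° = -93.04°

At s = jω = j2160:
zero (s+8): 8 + j2160 → |·| = √(8²+2160²) = √4665664 ≈ 2160, ∠ = arctan(2160/8) ≈ 89.79°
zero (s+511): 511 + j2160 → |·| = √(511²+2160²) = √4926721 ≈ 2219.6, ∠ = arctan(2160/511) ≈ 76.69°
pole (s+4): 4 + j2160 → |·| = √(4²+2160²) = √4665616 ≈ 2160, ∠ = arctan(2160/4) ≈ 89.89°
pole (s+500): 500 + j2160 → |·| = √(500²+2160²) = √4915600 ≈ 2217.1, ∠ = arctan(2160/500) ≈ 76.97°
pole at origin: |s| = 2160, ∠ = 90.00° (in denominator)
|H| = 10 · 4.7943e+06 / 1.0344e+10 ≈ 0.0046349
Gain = 20 log₁₀(0.0046349) ≈ -46.68 dB
∠H = 166.48° − 256.86° = -90.38°

ω = 80: -17.8 dB, -93.0°; ω = 2160: -46.7 dB, -90.4°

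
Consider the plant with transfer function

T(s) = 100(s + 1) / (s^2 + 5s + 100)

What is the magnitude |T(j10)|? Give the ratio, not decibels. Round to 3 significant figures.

20.1

At s = jω = j10:
zero (s+1): 1 + j10 → |·| = √(1²+10²) = √101 ≈ 10.05, ∠ = arctan(10/1) ≈ 84.29°
quadratic: (j10)² + 5·j10 + 100 = 0 + j50 → |·| ≈ 50, ∠ ≈ 90.00°
|T| = 100 · 10.05 / 50 ≈ 20.1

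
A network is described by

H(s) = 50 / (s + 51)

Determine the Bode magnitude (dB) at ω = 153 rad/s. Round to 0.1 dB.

Substitute s = j153:
Numerator: 50 = 50 + j0
Denominator: (j153) + 51 = 51 + j153
|N| = √(50² + 0²) ≈ 50, ∠N ≈ 0.00°
|D| = √(51² + 153²) ≈ 161.28, ∠D ≈ 71.57°
|H| = 50 / 161.28 ≈ 0.31002
Gain = 20 log₁₀(0.31002) ≈ -10.17 dB

-10.2 dB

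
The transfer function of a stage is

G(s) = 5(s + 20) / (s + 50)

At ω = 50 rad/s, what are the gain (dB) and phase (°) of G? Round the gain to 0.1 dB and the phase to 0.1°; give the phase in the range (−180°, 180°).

11.6 dB, 23.2°

At s = jω = j50:
zero (s+20): 20 + j50 → |·| = √(20²+50²) = √2900 ≈ 53.852, ∠ = arctan(50/20) ≈ 68.20°
pole (s+50): 50 + j50 → |·| = √(50²+50²) = √5000 ≈ 70.711, ∠ = arctan(50/50) ≈ 45.00°
|G| = 5 · 53.852 / 70.711 ≈ 3.8079
Gain = 20 log₁₀(3.8079) ≈ 11.61 dB
∠G = 68.20° − 45.00° = 23.20°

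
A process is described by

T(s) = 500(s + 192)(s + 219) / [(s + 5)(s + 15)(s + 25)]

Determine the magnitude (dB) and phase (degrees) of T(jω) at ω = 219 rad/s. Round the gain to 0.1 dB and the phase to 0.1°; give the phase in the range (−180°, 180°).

At s = jω = j219:
zero (s+192): 192 + j219 → |·| = √(192²+219²) = √84825 ≈ 291.25, ∠ = arctan(219/192) ≈ 48.76°
zero (s+219): 219 + j219 → |·| = √(219²+219²) = √95922 ≈ 309.71, ∠ = arctan(219/219) ≈ 45.00°
pole (s+5): 5 + j219 → |·| = √(5²+219²) = √47986 ≈ 219.06, ∠ = arctan(219/5) ≈ 88.69°
pole (s+15): 15 + j219 → |·| = √(15²+219²) = √48186 ≈ 219.51, ∠ = arctan(219/15) ≈ 86.08°
pole (s+25): 25 + j219 → |·| = √(25²+219²) = √48586 ≈ 220.42, ∠ = arctan(219/25) ≈ 83.49°
|T| = 500 · 90203 / 1.0599e+07 ≈ 4.2553
Gain = 20 log₁₀(4.2553) ≈ 12.58 dB
∠T = 93.76° − 258.26° = -164.50°

12.6 dB, -164.5°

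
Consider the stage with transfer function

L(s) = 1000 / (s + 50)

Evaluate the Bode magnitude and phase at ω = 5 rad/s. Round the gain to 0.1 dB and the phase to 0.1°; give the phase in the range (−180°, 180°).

26.0 dB, -5.7°

At s = jω = j5:
pole (s+50): 50 + j5 → |·| = √(50²+5²) = √2525 ≈ 50.249, ∠ = arctan(5/50) ≈ 5.71°
|L| = 1000 / 50.249 ≈ 19.901
Gain = 20 log₁₀(19.901) ≈ 25.98 dB
∠L = 0.00° − 5.71° = -5.71°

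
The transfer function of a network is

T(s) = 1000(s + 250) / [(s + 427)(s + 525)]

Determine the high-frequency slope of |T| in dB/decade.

-20 dB/decade

Each pole contributes −20 dB/decade at high frequency; each zero contributes +20 dB/decade.
Net: 1 zero(s) − 2 pole(s) → -20 dB/decade.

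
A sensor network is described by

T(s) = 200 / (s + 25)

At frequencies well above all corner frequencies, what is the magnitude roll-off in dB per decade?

Each pole contributes −20 dB/decade at high frequency; each zero contributes +20 dB/decade.
Net: 0 zero(s) − 1 pole(s) → -20 dB/decade.

-20 dB/decade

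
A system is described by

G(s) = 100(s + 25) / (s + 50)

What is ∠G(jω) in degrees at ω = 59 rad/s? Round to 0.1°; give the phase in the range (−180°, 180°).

At s = jω = j59:
zero (s+25): 25 + j59 → |·| = √(25²+59²) = √4106 ≈ 64.078, ∠ = arctan(59/25) ≈ 67.04°
pole (s+50): 50 + j59 → |·| = √(50²+59²) = √5981 ≈ 77.337, ∠ = arctan(59/50) ≈ 49.72°
∠G = 67.04° − 49.72° = 17.32°

17.3°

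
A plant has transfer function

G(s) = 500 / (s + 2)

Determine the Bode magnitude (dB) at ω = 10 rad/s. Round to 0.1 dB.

33.8 dB

At s = jω = j10:
pole (s+2): 2 + j10 → |·| = √(2²+10²) = √104 ≈ 10.198, ∠ = arctan(10/2) ≈ 78.69°
|G| = 500 / 10.198 ≈ 49.029
Gain = 20 log₁₀(49.029) ≈ 33.81 dB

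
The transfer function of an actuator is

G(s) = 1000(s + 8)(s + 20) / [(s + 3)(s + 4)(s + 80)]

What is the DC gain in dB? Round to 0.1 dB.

G(0) = 1000·8·20 / (3·4·80) ≈ 166.67
20 log₁₀(166.67) ≈ 44.44 dB

44.4 dB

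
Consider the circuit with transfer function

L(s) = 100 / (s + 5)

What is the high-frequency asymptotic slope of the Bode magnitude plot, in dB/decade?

-20 dB/decade

Each pole contributes −20 dB/decade at high frequency; each zero contributes +20 dB/decade.
Net: 0 zero(s) − 1 pole(s) → -20 dB/decade.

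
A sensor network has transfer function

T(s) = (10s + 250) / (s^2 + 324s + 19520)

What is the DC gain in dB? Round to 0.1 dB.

T(0) = 250 / 19520 ≈ 0.012807
20 log₁₀(0.012807) ≈ -37.85 dB

-37.9 dB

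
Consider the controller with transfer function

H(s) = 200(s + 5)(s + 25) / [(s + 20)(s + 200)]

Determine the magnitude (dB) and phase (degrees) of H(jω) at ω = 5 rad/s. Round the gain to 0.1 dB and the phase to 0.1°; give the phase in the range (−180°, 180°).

At s = jω = j5:
zero (s+5): 5 + j5 → |·| = √(5²+5²) = √50 ≈ 7.0711, ∠ = arctan(5/5) ≈ 45.00°
zero (s+25): 25 + j5 → |·| = √(25²+5²) = √650 ≈ 25.495, ∠ = arctan(5/25) ≈ 11.31°
pole (s+20): 20 + j5 → |·| = √(20²+5²) = √425 ≈ 20.616, ∠ = arctan(5/20) ≈ 14.04°
pole (s+200): 200 + j5 → |·| = √(200²+5²) = √40025 ≈ 200.06, ∠ = arctan(5/200) ≈ 1.43°
|H| = 200 · 180.28 / 4124.4 ≈ 8.7421
Gain = 20 log₁₀(8.7421) ≈ 18.83 dB
∠H = 56.31° − 15.47° = 40.84°

18.8 dB, 40.8°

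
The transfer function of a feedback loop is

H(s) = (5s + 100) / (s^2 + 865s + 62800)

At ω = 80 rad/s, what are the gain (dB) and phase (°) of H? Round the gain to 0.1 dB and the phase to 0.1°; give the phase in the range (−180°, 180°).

Substitute s = j80:
Numerator: 5(j80) + 100 = 100 + j400
Denominator: (j80)^2 + 865(j80) + 62800 = 56400 + j69200
|N| = √(100² + 400²) ≈ 412.31, ∠N ≈ 75.96°
|D| = √(56400² + 69200²) ≈ 89273, ∠D ≈ 50.82°
|H| = 412.31 / 89273 ≈ 0.0046185
Gain = 20 log₁₀(0.0046185) ≈ -46.71 dB
∠H = 75.96° − 50.82° = 25.14°

-46.7 dB, 25.1°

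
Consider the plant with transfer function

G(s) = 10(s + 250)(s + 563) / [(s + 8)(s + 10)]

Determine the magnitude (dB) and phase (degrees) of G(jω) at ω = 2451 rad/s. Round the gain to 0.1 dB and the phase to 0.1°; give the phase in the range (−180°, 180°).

At s = jω = j2451:
zero (s+250): 250 + j2451 → |·| = √(250²+2451²) = √6069901 ≈ 2463.7, ∠ = arctan(2451/250) ≈ 84.18°
zero (s+563): 563 + j2451 → |·| = √(563²+2451²) = √6324370 ≈ 2514.8, ∠ = arctan(2451/563) ≈ 77.06°
pole (s+8): 8 + j2451 → |·| = √(8²+2451²) = √6007465 ≈ 2451, ∠ = arctan(2451/8) ≈ 89.81°
pole (s+10): 10 + j2451 → |·| = √(10²+2451²) = √6007501 ≈ 2451, ∠ = arctan(2451/10) ≈ 89.77°
|G| = 10 · 6.1957e+06 / 6.0074e+06 ≈ 10.313
Gain = 20 log₁₀(10.313) ≈ 20.27 dB
∠G = 161.24° − 179.58° = -18.34°

20.3 dB, -18.3°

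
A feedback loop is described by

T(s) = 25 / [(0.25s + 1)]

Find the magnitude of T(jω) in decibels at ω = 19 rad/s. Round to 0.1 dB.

14.2 dB

At ω = 19 rad/s:
pole (1 + j19·0.25) = 1 + j4.75 → |·| ≈ 4.8541, ∠ ≈ 78.11°
|T| = 25 · 1 / (4.8541) ≈ 5.1503
Gain = 20 log₁₀(5.1503) ≈ 14.24 dB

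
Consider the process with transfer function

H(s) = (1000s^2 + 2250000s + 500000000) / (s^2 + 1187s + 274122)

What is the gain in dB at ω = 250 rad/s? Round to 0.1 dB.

65.8 dB

Substitute s = j250:
Numerator: 1000(j250)^2 + 2250000(j250) + 500000000 = 437500000 + j562500000
Denominator: (j250)^2 + 1187(j250) + 274122 = 211622 + j296750
|N| = √(437500000² + 562500000²) ≈ 7.1261e+08, ∠N ≈ 52.13°
|D| = √(211622² + 296750²) ≈ 3.6448e+05, ∠D ≈ 54.51°
|H| = 7.1261e+08 / 3.6448e+05 ≈ 1955.1
Gain = 20 log₁₀(1955.1) ≈ 65.82 dB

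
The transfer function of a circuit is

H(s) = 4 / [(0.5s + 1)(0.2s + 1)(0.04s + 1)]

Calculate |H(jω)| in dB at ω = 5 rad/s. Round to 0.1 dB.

At ω = 5 rad/s:
pole (1 + j5·0.5) = 1 + j2.5 → |·| ≈ 2.6926, ∠ ≈ 68.20°
pole (1 + j5·0.2) = 1 + j1 → |·| ≈ 1.4142, ∠ ≈ 45.00°
pole (1 + j5·0.04) = 1 + j0.2 → |·| ≈ 1.0198, ∠ ≈ 11.31°
|H| = 4 · 1 / (2.6926 · 1.4142 · 1.0198) ≈ 1.0301
Gain = 20 log₁₀(1.0301) ≈ 0.26 dB

0.3 dB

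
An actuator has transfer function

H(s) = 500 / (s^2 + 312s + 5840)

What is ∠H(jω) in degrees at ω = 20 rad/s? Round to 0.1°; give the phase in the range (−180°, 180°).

Substitute s = j20:
Numerator: 500 = 500 + j0
Denominator: (j20)^2 + 312(j20) + 5840 = 5440 + j6240
|N| = √(500² + 0²) ≈ 500, ∠N ≈ 0.00°
|D| = √(5440² + 6240²) ≈ 8278.4, ∠D ≈ 48.92°
∠H = 0.00° − 48.92° = -48.92°

-48.9°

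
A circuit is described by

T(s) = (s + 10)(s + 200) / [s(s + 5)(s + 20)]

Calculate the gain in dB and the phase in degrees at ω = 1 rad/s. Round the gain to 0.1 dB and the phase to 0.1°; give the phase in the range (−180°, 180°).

At s = jω = j1:
zero (s+10): 10 + j1 → |·| = √(10²+1²) = √101 ≈ 10.05, ∠ = arctan(1/10) ≈ 5.71°
zero (s+200): 200 + j1 → |·| = √(200²+1²) = √40001 ≈ 200, ∠ = arctan(1/200) ≈ 0.29°
pole (s+5): 5 + j1 → |·| = √(5²+1²) = √26 ≈ 5.099, ∠ = arctan(1/5) ≈ 11.31°
pole (s+20): 20 + j1 → |·| = √(20²+1²) = √401 ≈ 20.025, ∠ = arctan(1/20) ≈ 2.86°
pole at origin: |s| = 1, ∠ = 90.00° (in denominator)
|T| = 1 · 2010 / 102.11 ≈ 19.685
Gain = 20 log₁₀(19.685) ≈ 25.88 dB
∠T = 6.00° − 104.17° = -98.17°

25.9 dB, -98.2°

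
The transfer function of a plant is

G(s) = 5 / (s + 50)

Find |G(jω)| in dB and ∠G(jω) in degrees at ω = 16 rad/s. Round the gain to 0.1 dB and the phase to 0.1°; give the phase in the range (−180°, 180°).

Substitute s = j16:
Numerator: 5 = 5 + j0
Denominator: (j16) + 50 = 50 + j16
|N| = √(5² + 0²) ≈ 5, ∠N ≈ 0.00°
|D| = √(50² + 16²) ≈ 52.498, ∠D ≈ 17.74°
|G| = 5 / 52.498 ≈ 0.095242
Gain = 20 log₁₀(0.095242) ≈ -20.42 dB
∠G = 0.00° − 17.74° = -17.74°

-20.4 dB, -17.7°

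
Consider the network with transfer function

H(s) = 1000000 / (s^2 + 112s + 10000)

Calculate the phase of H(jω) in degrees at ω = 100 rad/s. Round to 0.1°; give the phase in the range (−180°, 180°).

-90.0°

At s = jω = j100:
quadratic: (j100)² + 112·j100 + 10000 = 0 + j11200 → |·| ≈ 11200, ∠ ≈ 90.00°
∠H = 0.00° − 90.00° = -90.00°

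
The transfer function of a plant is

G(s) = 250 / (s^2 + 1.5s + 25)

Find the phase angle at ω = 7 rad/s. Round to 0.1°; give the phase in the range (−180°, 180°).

-156.4°

At s = jω = j7:
quadratic: (j7)² + 1.5·j7 + 25 = -24 + j10.5 → |·| ≈ 26.196, ∠ ≈ 156.37°
∠G = 0.00° − 156.37° = -156.37°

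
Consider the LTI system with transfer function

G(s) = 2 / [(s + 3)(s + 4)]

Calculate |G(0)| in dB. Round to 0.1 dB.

-15.6 dB

G(0) = 2 / (3·4) ≈ 0.16667
20 log₁₀(0.16667) ≈ -15.56 dB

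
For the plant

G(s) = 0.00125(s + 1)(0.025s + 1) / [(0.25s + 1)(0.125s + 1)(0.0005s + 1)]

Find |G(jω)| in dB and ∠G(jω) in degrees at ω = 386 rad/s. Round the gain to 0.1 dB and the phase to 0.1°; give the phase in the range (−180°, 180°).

-60.1 dB, -15.2°

At ω = 386 rad/s:
zero (1 + j386·1) = 1 + j386 → |·| ≈ 386, ∠ ≈ 89.85°
zero (1 + j386·0.025) = 1 + j9.65 → |·| ≈ 9.7017, ∠ ≈ 84.08°
pole (1 + j386·0.25) = 1 + j96.5 → |·| ≈ 96.505, ∠ ≈ 89.41°
pole (1 + j386·0.125) = 1 + j48.25 → |·| ≈ 48.26, ∠ ≈ 88.81°
pole (1 + j386·0.0005) = 1 + j0.193 → |·| ≈ 1.0185, ∠ ≈ 10.92°
|G| = 0.00125 · 386 · 9.7017 / (96.505 · 48.26 · 1.0185) ≈ 0.00098684
Gain = 20 log₁₀(0.00098684) ≈ -60.12 dB
∠G = (89.85° + 84.08°) − (89.41° + 88.81° + 10.92°) = -15.21°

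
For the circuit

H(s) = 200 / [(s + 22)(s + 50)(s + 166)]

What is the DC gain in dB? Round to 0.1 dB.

-59.2 dB

H(0) = 200 / (22·50·166) ≈ 0.0010953
20 log₁₀(0.0010953) ≈ -59.21 dB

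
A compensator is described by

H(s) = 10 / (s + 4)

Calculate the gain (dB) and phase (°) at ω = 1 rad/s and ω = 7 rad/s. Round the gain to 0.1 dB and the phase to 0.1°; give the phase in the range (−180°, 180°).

Substitute s = j1:
Numerator: 10 = 10 + j0
Denominator: (j1) + 4 = 4 + j1
|N| = √(10² + 0²) ≈ 10, ∠N ≈ 0.00°
|D| = √(4² + 1²) ≈ 4.1231, ∠D ≈ 14.04°
|H| = 10 / 4.1231 ≈ 2.4254
Gain = 20 log₁₀(2.4254) ≈ 7.70 dB
∠H = 0.00° − 14.04° = -14.04°

Substitute s = j7:
Numerator: 10 = 10 + j0
Denominator: (j7) + 4 = 4 + j7
|N| = √(10² + 0²) ≈ 10, ∠N ≈ 0.00°
|D| = √(4² + 7²) ≈ 8.0623, ∠D ≈ 60.26°
|H| = 10 / 8.0623 ≈ 1.2403
Gain = 20 log₁₀(1.2403) ≈ 1.87 dB
∠H = 0.00° − 60.26° = -60.26°

ω = 1: 7.7 dB, -14.0°; ω = 7: 1.9 dB, -60.3°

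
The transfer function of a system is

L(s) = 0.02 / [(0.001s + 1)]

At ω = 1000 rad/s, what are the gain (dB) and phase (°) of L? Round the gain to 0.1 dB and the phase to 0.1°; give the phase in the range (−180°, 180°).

At ω = 1000 rad/s:
pole (1 + j1000·0.001) = 1 + j1 → |·| ≈ 1.4142, ∠ ≈ 45.00°
|L| = 0.02 · 1 / (1.4142) ≈ 0.014142
Gain = 20 log₁₀(0.014142) ≈ -36.99 dB
∠L = (0°) − (45.00°) = -45.00°

-37.0 dB, -45.0°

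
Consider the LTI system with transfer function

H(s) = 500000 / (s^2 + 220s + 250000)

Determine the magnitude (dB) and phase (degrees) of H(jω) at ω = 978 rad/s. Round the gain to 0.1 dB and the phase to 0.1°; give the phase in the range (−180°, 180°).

At s = jω = j978:
quadratic: (j978)² + 220·j978 + 250000 = -706484 + j215160 → |·| ≈ 7.3852e+05, ∠ ≈ 163.06°
|H| = 500000 / 7.3852e+05 ≈ 0.67703
Gain = 20 log₁₀(0.67703) ≈ -3.39 dB
∠H = 0.00° − 163.06° = -163.06°

-3.4 dB, -163.1°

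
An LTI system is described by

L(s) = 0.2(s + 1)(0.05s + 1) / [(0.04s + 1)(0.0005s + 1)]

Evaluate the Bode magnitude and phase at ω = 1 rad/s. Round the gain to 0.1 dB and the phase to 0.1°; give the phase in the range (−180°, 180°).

At ω = 1 rad/s:
zero (1 + j1·1) = 1 + j1 → |·| ≈ 1.4142, ∠ ≈ 45.00°
zero (1 + j1·0.05) = 1 + j0.05 → |·| ≈ 1.0012, ∠ ≈ 2.86°
pole (1 + j1·0.04) = 1 + j0.04 → |·| ≈ 1.0008, ∠ ≈ 2.29°
pole (1 + j1·0.0005) = 1 + j0.0005 → |·| ≈ 1, ∠ ≈ 0.03°
|L| = 0.2 · 1.4142 · 1.0012 / (1.0008 · 1) ≈ 0.28295
Gain = 20 log₁₀(0.28295) ≈ -10.97 dB
∠L = (45.00° + 2.86°) − (2.29° + 0.03°) = 45.54°

-11.0 dB, 45.5°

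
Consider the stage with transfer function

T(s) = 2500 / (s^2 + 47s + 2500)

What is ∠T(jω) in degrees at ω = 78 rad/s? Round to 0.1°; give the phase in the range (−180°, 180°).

-134.4°

At s = jω = j78:
quadratic: (j78)² + 47·j78 + 2500 = -3584 + j3666 → |·| ≈ 5126.9, ∠ ≈ 134.35°
∠T = 0.00° − 134.35° = -134.35°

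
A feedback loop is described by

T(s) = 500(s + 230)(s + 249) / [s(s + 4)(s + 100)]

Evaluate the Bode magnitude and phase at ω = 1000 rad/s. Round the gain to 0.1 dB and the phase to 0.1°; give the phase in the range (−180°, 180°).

At s = jω = j1000:
zero (s+230): 230 + j1000 → |·| = √(230²+1000²) = √1052900 ≈ 1026.1, ∠ = arctan(1000/230) ≈ 77.05°
zero (s+249): 249 + j1000 → |·| = √(249²+1000²) = √1062001 ≈ 1030.5, ∠ = arctan(1000/249) ≈ 76.02°
pole (s+4): 4 + j1000 → |·| = √(4²+1000²) = √1000016 ≈ 1000, ∠ = arctan(1000/4) ≈ 89.77°
pole (s+100): 100 + j1000 → |·| = √(100²+1000²) = √1010000 ≈ 1005, ∠ = arctan(1000/100) ≈ 84.29°
pole at origin: |s| = 1000, ∠ = 90.00° (in denominator)
|T| = 500 · 1.0574e+06 / 1.005e+09 ≈ 0.52607
Gain = 20 log₁₀(0.52607) ≈ -5.58 dB
∠T = 153.07° − 264.06° = -110.99°

-5.6 dB, -111.0°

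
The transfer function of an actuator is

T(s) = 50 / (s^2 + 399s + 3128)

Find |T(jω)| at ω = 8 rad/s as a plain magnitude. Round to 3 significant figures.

Substitute s = j8:
Numerator: 50 = 50 + j0
Denominator: (j8)^2 + 399(j8) + 3128 = 3064 + j3192
|N| = √(50² + 0²) ≈ 50, ∠N ≈ 0.00°
|D| = √(3064² + 3192²) ≈ 4424.6, ∠D ≈ 46.17°
|T| = 50 / 4424.6 ≈ 0.0113

0.0113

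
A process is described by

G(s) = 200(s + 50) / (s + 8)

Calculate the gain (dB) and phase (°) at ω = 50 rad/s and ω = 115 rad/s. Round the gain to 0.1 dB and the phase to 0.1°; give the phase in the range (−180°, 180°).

ω = 50: 48.9 dB, -35.9°; ω = 115: 46.8 dB, -19.5°

At s = jω = j50:
zero (s+50): 50 + j50 → |·| = √(50²+50²) = √5000 ≈ 70.711, ∠ = arctan(50/50) ≈ 45.00°
pole (s+8): 8 + j50 → |·| = √(8²+50²) = √2564 ≈ 50.636, ∠ = arctan(50/8) ≈ 80.91°
|G| = 200 · 70.711 / 50.636 ≈ 279.29
Gain = 20 log₁₀(279.29) ≈ 48.92 dB
∠G = 45.00° − 80.91° = -35.91°

At s = jω = j115:
zero (s+50): 50 + j115 → |·| = √(50²+115²) = √15725 ≈ 125.4, ∠ = arctan(115/50) ≈ 66.50°
pole (s+8): 8 + j115 → |·| = √(8²+115²) = √13289 ≈ 115.28, ∠ = arctan(115/8) ≈ 86.02°
|G| = 200 · 125.4 / 115.28 ≈ 217.56
Gain = 20 log₁₀(217.56) ≈ 46.75 dB
∠G = 66.50° − 86.02° = -19.52°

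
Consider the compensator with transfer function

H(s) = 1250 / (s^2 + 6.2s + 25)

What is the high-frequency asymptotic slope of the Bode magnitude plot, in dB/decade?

Each pole contributes −20 dB/decade at high frequency; each zero contributes +20 dB/decade.
Net: 0 zero(s) − 2 pole(s) → -40 dB/decade.

-40 dB/decade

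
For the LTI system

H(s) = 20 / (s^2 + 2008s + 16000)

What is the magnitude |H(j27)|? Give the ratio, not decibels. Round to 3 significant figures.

0.000355

Substitute s = j27:
Numerator: 20 = 20 + j0
Denominator: (j27)^2 + 2008(j27) + 16000 = 15271 + j54216
|N| = √(20² + 0²) ≈ 20, ∠N ≈ 0.00°
|D| = √(15271² + 54216²) ≈ 56326, ∠D ≈ 74.27°
|H| = 20 / 56326 ≈ 0.00035508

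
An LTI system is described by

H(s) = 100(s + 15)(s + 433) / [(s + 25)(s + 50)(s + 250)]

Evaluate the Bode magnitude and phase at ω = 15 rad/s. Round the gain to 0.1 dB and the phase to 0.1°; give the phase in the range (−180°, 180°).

7.6 dB, -4.1°

At s = jω = j15:
zero (s+15): 15 + j15 → |·| = √(15²+15²) = √450 ≈ 21.213, ∠ = arctan(15/15) ≈ 45.00°
zero (s+433): 433 + j15 → |·| = √(433²+15²) = √187714 ≈ 433.26, ∠ = arctan(15/433) ≈ 1.98°
pole (s+25): 25 + j15 → |·| = √(25²+15²) = √850 ≈ 29.155, ∠ = arctan(15/25) ≈ 30.96°
pole (s+50): 50 + j15 → |·| = √(50²+15²) = √2725 ≈ 52.202, ∠ = arctan(15/50) ≈ 16.70°
pole (s+250): 250 + j15 → |·| = √(250²+15²) = √62725 ≈ 250.45, ∠ = arctan(15/250) ≈ 3.43°
|H| = 100 · 9190.7 / 3.8117e+05 ≈ 2.4112
Gain = 20 log₁₀(2.4112) ≈ 7.64 dB
∠H = 46.98° − 51.09° = -4.11°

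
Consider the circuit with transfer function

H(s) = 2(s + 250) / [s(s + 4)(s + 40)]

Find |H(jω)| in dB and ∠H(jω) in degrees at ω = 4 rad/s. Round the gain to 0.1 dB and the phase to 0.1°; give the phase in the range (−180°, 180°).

At s = jω = j4:
zero (s+250): 250 + j4 → |·| = √(250²+4²) = √62516 ≈ 250.03, ∠ = arctan(4/250) ≈ 0.92°
pole (s+4): 4 + j4 → |·| = √(4²+4²) = √32 ≈ 5.6569, ∠ = arctan(4/4) ≈ 45.00°
pole (s+40): 40 + j4 → |·| = √(40²+4²) = √1616 ≈ 40.2, ∠ = arctan(4/40) ≈ 5.71°
pole at origin: |s| = 4, ∠ = 90.00° (in denominator)
|H| = 2 · 250.03 / 909.63 ≈ 0.54974
Gain = 20 log₁₀(0.54974) ≈ -5.20 dB
∠H = 0.92° − 140.71° = -139.79°

-5.2 dB, -139.8°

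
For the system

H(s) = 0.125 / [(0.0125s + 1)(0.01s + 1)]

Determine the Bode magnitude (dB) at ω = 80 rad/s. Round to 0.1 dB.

-23.2 dB

At ω = 80 rad/s:
pole (1 + j80·0.0125) = 1 + j1 → |·| ≈ 1.4142, ∠ ≈ 45.00°
pole (1 + j80·0.01) = 1 + j0.8 → |·| ≈ 1.2806, ∠ ≈ 38.66°
|H| = 0.125 · 1 / (1.4142 · 1.2806) ≈ 0.069022
Gain = 20 log₁₀(0.069022) ≈ -23.22 dB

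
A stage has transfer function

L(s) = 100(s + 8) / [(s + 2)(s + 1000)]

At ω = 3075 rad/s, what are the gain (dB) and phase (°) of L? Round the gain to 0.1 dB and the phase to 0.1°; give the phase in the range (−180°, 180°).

-30.2 dB, -72.1°

At s = jω = j3075:
zero (s+8): 8 + j3075 → |·| = √(8²+3075²) = √9455689 ≈ 3075, ∠ = arctan(3075/8) ≈ 89.85°
pole (s+2): 2 + j3075 → |·| = √(2²+3075²) = √9455629 ≈ 3075, ∠ = arctan(3075/2) ≈ 89.96°
pole (s+1000): 1000 + j3075 → |·| = √(1000²+3075²) = √10455625 ≈ 3233.5, ∠ = arctan(3075/1000) ≈ 71.99°
|L| = 100 · 3075 / 9.943e+06 ≈ 0.030926
Gain = 20 log₁₀(0.030926) ≈ -30.19 dB
∠L = 89.85° − 161.95° = -72.10°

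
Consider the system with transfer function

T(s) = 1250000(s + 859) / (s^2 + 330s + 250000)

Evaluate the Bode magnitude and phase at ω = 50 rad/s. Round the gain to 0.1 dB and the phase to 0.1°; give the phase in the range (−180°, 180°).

72.7 dB, -0.5°

At s = jω = j50:
zero (s+859): 859 + j50 → |·| = √(859²+50²) = √740381 ≈ 860.45, ∠ = arctan(50/859) ≈ 3.33°
quadratic: (j50)² + 330·j50 + 250000 = 247500 + j16500 → |·| ≈ 2.4805e+05, ∠ ≈ 3.81°
|T| = 1250000 · 860.45 / 2.4805e+05 ≈ 4336.1
Gain = 20 log₁₀(4336.1) ≈ 72.74 dB
∠T = 3.33° − 3.81° = -0.48°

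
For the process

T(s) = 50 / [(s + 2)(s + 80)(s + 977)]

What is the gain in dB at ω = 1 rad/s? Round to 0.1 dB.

At s = jω = j1:
pole (s+2): 2 + j1 → |·| = √(2²+1²) = √5 ≈ 2.2361, ∠ = arctan(1/2) ≈ 26.57°
pole (s+80): 80 + j1 → |·| = √(80²+1²) = √6401 ≈ 80.006, ∠ = arctan(1/80) ≈ 0.72°
pole (s+977): 977 + j1 → |·| = √(977²+1²) = √954530 ≈ 977, ∠ = arctan(1/977) ≈ 0.06°
|T| = 50 / 1.7479e+05 ≈ 0.00028606
Gain = 20 log₁₀(0.00028606) ≈ -70.87 dB

-70.9 dB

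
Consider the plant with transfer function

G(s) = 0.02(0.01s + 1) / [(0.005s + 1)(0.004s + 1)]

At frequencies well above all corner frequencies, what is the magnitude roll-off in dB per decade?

Each pole contributes −20 dB/decade at high frequency; each zero contributes +20 dB/decade.
Net: 1 zero(s) − 2 pole(s) → -20 dB/decade.

-20 dB/decade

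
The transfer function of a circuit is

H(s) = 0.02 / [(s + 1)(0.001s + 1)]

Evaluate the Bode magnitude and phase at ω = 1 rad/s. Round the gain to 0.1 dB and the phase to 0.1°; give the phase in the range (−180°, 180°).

-37.0 dB, -45.1°

At ω = 1 rad/s:
pole (1 + j1·1) = 1 + j1 → |·| ≈ 1.4142, ∠ ≈ 45.00°
pole (1 + j1·0.001) = 1 + j0.001 → |·| ≈ 1, ∠ ≈ 0.06°
|H| = 0.02 · 1 / (1.4142 · 1) ≈ 0.014142
Gain = 20 log₁₀(0.014142) ≈ -36.99 dB
∠H = (0°) − (45.00° + 0.06°) = -45.06°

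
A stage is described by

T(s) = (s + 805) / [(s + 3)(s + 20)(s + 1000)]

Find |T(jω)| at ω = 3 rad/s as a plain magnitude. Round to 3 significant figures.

At s = jω = j3:
zero (s+805): 805 + j3 → |·| = √(805²+3²) = √648034 ≈ 805.01, ∠ = arctan(3/805) ≈ 0.21°
pole (s+3): 3 + j3 → |·| = √(3²+3²) = √18 ≈ 4.2426, ∠ = arctan(3/3) ≈ 45.00°
pole (s+20): 20 + j3 → |·| = √(20²+3²) = √409 ≈ 20.224, ∠ = arctan(3/20) ≈ 8.53°
pole (s+1000): 1000 + j3 → |·| = √(1000²+3²) = √1000009 ≈ 1000, ∠ = arctan(3/1000) ≈ 0.17°
|T| = 1 · 805.01 / 85802 ≈ 0.0093822

0.00938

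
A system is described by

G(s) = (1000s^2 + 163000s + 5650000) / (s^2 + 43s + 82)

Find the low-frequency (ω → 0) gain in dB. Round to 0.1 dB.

96.8 dB

G(0) = 5650000 / 82 ≈ 68902
20 log₁₀(68902) ≈ 96.76 dB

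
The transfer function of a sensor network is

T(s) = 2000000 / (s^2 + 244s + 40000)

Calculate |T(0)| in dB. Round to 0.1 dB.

34.0 dB

T(0) = 2000000 / 40000 = 50
20 log₁₀(50) ≈ 33.98 dB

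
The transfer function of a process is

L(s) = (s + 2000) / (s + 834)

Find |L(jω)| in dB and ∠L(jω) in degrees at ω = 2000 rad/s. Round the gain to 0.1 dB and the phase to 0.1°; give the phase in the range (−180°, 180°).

Substitute s = j2000:
Numerator: (j2000) + 2000 = 2000 + j2000
Denominator: (j2000) + 834 = 834 + j2000
|N| = √(2000² + 2000²) ≈ 2828.4, ∠N ≈ 45.00°
|D| = √(834² + 2000²) ≈ 2166.9, ∠D ≈ 67.36°
|L| = 2828.4 / 2166.9 ≈ 1.3053
Gain = 20 log₁₀(1.3053) ≈ 2.31 dB
∠L = 45.00° − 67.36° = -22.36°

2.3 dB, -22.4°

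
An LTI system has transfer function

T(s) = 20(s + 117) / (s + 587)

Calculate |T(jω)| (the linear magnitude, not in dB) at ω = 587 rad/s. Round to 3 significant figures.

14.4

At s = jω = j587:
zero (s+117): 117 + j587 → |·| = √(117²+587²) = √358258 ≈ 598.55, ∠ = arctan(587/117) ≈ 78.73°
pole (s+587): 587 + j587 → |·| = √(587²+587²) = √689138 ≈ 830.14, ∠ = arctan(587/587) ≈ 45.00°
|T| = 20 · 598.55 / 830.14 ≈ 14.42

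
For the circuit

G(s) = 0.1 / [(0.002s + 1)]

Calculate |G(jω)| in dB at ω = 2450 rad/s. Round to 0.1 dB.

-34.0 dB

At ω = 2450 rad/s:
pole (1 + j2450·0.002) = 1 + j4.9 → |·| ≈ 5.001, ∠ ≈ 78.47°
|G| = 0.1 · 1 / (5.001) ≈ 0.019996
Gain = 20 log₁₀(0.019996) ≈ -33.98 dB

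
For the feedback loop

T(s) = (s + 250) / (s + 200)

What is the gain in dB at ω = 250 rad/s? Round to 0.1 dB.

Substitute s = j250:
Numerator: (j250) + 250 = 250 + j250
Denominator: (j250) + 200 = 200 + j250
|N| = √(250² + 250²) ≈ 353.55, ∠N ≈ 45.00°
|D| = √(200² + 250²) ≈ 320.16, ∠D ≈ 51.34°
|T| = 353.55 / 320.16 ≈ 1.1043
Gain = 20 log₁₀(1.1043) ≈ 0.86 dB

0.9 dB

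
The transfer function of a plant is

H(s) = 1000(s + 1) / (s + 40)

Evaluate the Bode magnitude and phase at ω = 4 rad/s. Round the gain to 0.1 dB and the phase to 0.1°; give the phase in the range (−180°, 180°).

40.2 dB, 70.3°

At s = jω = j4:
zero (s+1): 1 + j4 → |·| = √(1²+4²) = √17 ≈ 4.1231, ∠ = arctan(4/1) ≈ 75.96°
pole (s+40): 40 + j4 → |·| = √(40²+4²) = √1616 ≈ 40.2, ∠ = arctan(4/40) ≈ 5.71°
|H| = 1000 · 4.1231 / 40.2 ≈ 102.56
Gain = 20 log₁₀(102.56) ≈ 40.22 dB
∠H = 75.96° − 5.71° = 70.25°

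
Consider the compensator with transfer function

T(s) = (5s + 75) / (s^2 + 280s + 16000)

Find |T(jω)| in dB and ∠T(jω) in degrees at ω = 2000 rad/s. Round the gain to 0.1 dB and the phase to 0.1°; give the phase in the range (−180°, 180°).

Substitute s = j2000:
Numerator: 5(j2000) + 75 = 75 + j10000
Denominator: (j2000)^2 + 280(j2000) + 16000 = -3984000 + j560000
|N| = √(75² + 10000²) ≈ 10000, ∠N ≈ 89.57°
|D| = √(3984000² + 560000²) ≈ 4.0232e+06, ∠D ≈ 172.00°
|T| = 10000 / 4.0232e+06 ≈ 0.0024856
Gain = 20 log₁₀(0.0024856) ≈ -52.09 dB
∠T = 89.57° − 172.00° = -82.43°

-52.1 dB, -82.4°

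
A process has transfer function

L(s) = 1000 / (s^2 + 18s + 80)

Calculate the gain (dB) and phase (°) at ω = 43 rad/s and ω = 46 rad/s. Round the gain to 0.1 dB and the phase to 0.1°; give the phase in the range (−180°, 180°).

ω = 43: -5.7 dB, -156.4°; ω = 46: -6.8 dB, -157.9°

Substitute s = j43:
Numerator: 1000 = 1000 + j0
Denominator: (j43)^2 + 18(j43) + 80 = -1769 + j774
|N| = √(1000² + 0²) ≈ 1000, ∠N ≈ 0.00°
|D| = √(1769² + 774²) ≈ 1930.9, ∠D ≈ 156.37°
|L| = 1000 / 1930.9 ≈ 0.51789
Gain = 20 log₁₀(0.51789) ≈ -5.72 dB
∠L = 0.00° − 156.37° = -156.37°

Substitute s = j46:
Numerator: 1000 = 1000 + j0
Denominator: (j46)^2 + 18(j46) + 80 = -2036 + j828
|N| = √(1000² + 0²) ≈ 1000, ∠N ≈ 0.00°
|D| = √(2036² + 828²) ≈ 2197.9, ∠D ≈ 157.87°
|L| = 1000 / 2197.9 ≈ 0.45498
Gain = 20 log₁₀(0.45498) ≈ -6.84 dB
∠L = 0.00° − 157.87° = -157.87°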